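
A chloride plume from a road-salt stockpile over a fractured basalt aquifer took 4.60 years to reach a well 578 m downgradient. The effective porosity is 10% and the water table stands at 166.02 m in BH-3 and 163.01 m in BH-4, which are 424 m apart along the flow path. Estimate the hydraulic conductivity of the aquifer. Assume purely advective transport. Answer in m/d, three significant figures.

Hydraulic gradient i = (166.02 − 163.01) / 424 = 3.01 / 424 = 0.007099
t = 4.60 years = 1679 d
v = L / t = 578 / 1679 = 0.3443 m/d
K = v · n / i = 0.3443 × 0.10 / 0.007099 = 4.85 m/d

4.85 m/d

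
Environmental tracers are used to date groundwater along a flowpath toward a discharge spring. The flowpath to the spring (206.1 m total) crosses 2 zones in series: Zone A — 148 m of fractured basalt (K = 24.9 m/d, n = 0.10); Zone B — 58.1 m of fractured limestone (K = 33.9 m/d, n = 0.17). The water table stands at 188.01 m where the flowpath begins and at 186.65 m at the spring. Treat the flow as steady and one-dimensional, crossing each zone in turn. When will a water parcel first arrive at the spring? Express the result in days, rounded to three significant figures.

Total head drop ΔH = 188.01 − 186.65 = 1.36 m
Continuity: the same q passes through each zone, so ΔH = q·Σ(L_j/K_j) — the zones act as resistances in series.
Σ(L/K) = 148/24.9 + 58.1/33.9 = 5.944 + 1.714 = 7.658 d
q = ΔH / Σ(L/K) = 1.36 / 7.658 = 0.1776 m/d (same in every zone)
Zone A: v = q/n = 0.1776/0.10 = 1.776 m/d → t_A = 148/1.776 = 83.33 d
Zone B: v = q/n = 0.1776/0.17 = 1.045 m/d → t_B = 58.1/1.045 = 55.61 d
Total t = 83.33 + 55.61 = 138.9 d

139 days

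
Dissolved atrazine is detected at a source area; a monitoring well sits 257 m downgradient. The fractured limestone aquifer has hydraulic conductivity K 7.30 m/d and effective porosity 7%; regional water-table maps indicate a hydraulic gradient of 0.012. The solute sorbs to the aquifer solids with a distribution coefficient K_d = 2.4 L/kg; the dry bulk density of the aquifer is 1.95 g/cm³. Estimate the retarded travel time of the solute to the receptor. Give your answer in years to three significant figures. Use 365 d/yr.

38.2 years

Darcy flux q = K·i = 7.30 × 0.012 = 0.08760 m/d
v_s = q/n_e = 0.08760/0.07 = 1.251 m/d
Retardation R = 1 + ρ_b·K_d/n = 1 + 1.95×2.4/0.07 = 67.86
Contaminant velocity v_c = v/R = 1.251/67.86 = 0.01844 m/d
t = L/v_c = 257/0.01844 = 13940 d
   = 13940/365 = 38.2 yr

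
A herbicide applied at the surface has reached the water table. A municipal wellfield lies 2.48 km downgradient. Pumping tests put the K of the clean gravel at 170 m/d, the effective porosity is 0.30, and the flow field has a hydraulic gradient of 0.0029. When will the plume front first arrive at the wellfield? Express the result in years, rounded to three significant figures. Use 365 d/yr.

4.13 years

q = Ki = 170 × 0.0029 = 0.4930 m/d
v = Ki/n = 170·0.0029/0.30 = 1.643 m/d
L = 2.48 km = 2480 m
t = L / v = 2480 / 1.643 = 1509 d
   = 1509 / 365 = 4.13 yr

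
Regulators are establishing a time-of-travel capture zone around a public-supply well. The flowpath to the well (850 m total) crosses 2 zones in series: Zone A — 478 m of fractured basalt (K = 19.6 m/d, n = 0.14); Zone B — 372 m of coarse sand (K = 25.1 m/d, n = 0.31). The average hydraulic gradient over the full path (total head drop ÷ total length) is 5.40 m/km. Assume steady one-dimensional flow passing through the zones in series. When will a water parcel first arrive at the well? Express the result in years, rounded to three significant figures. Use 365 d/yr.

4.26 years

Steady 1-D flow in series ⇒ the Darcy flux q is identical in every zone and the zone head losses add (resistances L/K in series).
Σ(L/K) = 478/19.6 + 372/25.1 = 24.39 + 14.82 = 39.21 d
K_eq = L_total / Σ(L/K) = 850 / 39.21 = 21.68 m/d
q = K_eq · i = 21.68 × 0.0054 = 0.1171 m/d (same in every zone)
Zone A: v = q/n = 0.1171/0.14 = 0.8362 m/d → t_A = 478/0.8362 = 571.6 d
Zone B: v = q/n = 0.1171/0.31 = 0.3776 m/d → t_B = 372/0.3776 = 985.1 d
Total t = 571.6 + 985.1 = 1557 d
   = 1557 / 365 = 4.26 yr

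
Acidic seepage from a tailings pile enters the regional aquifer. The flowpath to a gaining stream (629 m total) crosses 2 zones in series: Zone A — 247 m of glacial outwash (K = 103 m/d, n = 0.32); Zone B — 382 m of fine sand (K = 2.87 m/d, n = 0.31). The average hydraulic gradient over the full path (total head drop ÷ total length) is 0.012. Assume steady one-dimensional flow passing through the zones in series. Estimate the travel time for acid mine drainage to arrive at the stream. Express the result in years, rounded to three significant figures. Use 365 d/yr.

9.71 years

Steady 1-D flow in series ⇒ the Darcy flux q is identical in every zone and the zone head losses add (resistances L/K in series).
Σ(L/K) = 247/103 + 382/2.87 = 2.398 + 133.1 = 135.5 d
K_eq = L_total / Σ(L/K) = 629 / 135.5 = 4.642 m/d
q = K_eq · i = 4.642 × 0.012 = 0.05571 m/d (same in every zone)
Zone A: v = q/n = 0.05571/0.32 = 0.1741 m/d → t_A = 247/0.1741 = 1419 d
Zone B: v = q/n = 0.05571/0.31 = 0.1797 m/d → t_B = 382/0.1797 = 2126 d
Total t = 1419 + 2126 = 3545 d
   = 3545 / 365 = 9.71 yr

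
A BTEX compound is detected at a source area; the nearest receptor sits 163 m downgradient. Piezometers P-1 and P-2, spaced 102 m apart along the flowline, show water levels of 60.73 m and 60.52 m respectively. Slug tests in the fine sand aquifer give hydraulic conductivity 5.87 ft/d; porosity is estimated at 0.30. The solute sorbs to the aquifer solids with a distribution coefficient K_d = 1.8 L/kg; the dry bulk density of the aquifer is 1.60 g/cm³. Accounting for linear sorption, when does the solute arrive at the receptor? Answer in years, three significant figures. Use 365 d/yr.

Hydraulic gradient i = (60.73 − 60.52) / 102 = 0.21 / 102 = 0.002059
K = 5.87 ft/d × 0.3048 = 1.789 m/d
Specific discharge q = 1.789 × 0.002059 = 0.003684 m/d
v = Ki/n = 1.789·0.002059/0.30 = 0.01228 m/d
Retardation R = 1 + ρ_b·K_d/n = 1 + 1.60×1.8/0.30 = 10.60
Contaminant velocity v_c = v/R = 0.01228/10.60 = 0.001158 m/d
t = L/v_c = 163/0.001158 = 140700 d
   = 140700/365 = 386 yr

386 years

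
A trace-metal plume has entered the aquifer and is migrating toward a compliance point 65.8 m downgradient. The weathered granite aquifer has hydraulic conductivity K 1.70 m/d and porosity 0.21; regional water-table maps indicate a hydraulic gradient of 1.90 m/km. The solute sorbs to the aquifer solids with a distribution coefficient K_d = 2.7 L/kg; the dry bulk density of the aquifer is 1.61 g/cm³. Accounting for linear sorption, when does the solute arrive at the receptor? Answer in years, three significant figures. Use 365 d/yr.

q = Ki = 1.70 × 0.0019 = 0.003230 m/d
Seepage velocity v = q / n = 0.003230 / 0.21 = 0.01538 m/d
Retardation R = 1 + ρ_b·K_d/n = 1 + 1.61×2.7/0.21 = 21.70
Contaminant velocity v_c = v/R = 0.01538/21.70 = 7.088e-4 m/d
t = L/v_c = 65.8/7.088e-4 = 92830 d
   = 92830/365 = 254 yr

254 years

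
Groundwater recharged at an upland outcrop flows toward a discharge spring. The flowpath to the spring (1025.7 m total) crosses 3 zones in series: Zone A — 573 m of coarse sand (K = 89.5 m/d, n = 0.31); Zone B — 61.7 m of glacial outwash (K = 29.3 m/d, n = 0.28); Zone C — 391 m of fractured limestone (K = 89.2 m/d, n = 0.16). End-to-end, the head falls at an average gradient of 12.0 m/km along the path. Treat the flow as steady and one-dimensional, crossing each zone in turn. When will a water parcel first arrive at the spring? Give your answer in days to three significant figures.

For zones in series the flux q is common to all zones; the equivalent conductivity is the harmonic (thickness-weighted) mean, K_eq = L_total / Σ(L_j/K_j).
Σ(L/K) = 573/89.5 + 61.7/29.3 + 391/89.2 = 6.402 + 2.106 + 4.383 = 12.89 d
K_eq = L_total / Σ(L/K) = 1025.7 / 12.89 = 79.56 m/d
q = K_eq · i = 79.56 × 0.012 = 0.9548 m/d (same in every zone)
Zone A: v = q/n = 0.9548/0.31 = 3.080 m/d → t_A = 573/3.080 = 186.0 d
Zone B: v = q/n = 0.9548/0.28 = 3.410 m/d → t_B = 61.7/3.410 = 18.09 d
Zone C: v = q/n = 0.9548/0.16 = 5.967 m/d → t_C = 391/5.967 = 65.52 d
Total t = 186.0 + 18.09 + 65.52 = 269.7 d

270 days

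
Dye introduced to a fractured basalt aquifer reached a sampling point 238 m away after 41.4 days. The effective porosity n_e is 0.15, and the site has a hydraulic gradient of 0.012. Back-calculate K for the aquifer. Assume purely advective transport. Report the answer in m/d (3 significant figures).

v = L / t = 238 / 41.4 = 5.749 m/d
K = v · n / i = 5.749 × 0.15 / 0.012 = 71.9 m/d

71.9 m/d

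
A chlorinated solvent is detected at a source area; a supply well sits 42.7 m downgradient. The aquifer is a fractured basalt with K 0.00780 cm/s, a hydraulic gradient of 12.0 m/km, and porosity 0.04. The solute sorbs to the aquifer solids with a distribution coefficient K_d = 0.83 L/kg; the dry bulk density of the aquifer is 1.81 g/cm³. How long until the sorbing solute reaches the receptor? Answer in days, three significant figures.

814 days

K = 0.00780 cm/s × 864 = 6.739 m/d
q = Ki = 6.739 × 0.012 = 0.08087 m/d
Seepage velocity v = q / n = 0.08087 / 0.04 = 2.022 m/d
Retardation R = 1 + ρ_b·K_d/n = 1 + 1.81×0.83/0.04 = 38.56
Contaminant velocity v_c = v/R = 2.022/38.56 = 0.05243 m/d
t = L/v_c = 42.7/0.05243 = 814.3 d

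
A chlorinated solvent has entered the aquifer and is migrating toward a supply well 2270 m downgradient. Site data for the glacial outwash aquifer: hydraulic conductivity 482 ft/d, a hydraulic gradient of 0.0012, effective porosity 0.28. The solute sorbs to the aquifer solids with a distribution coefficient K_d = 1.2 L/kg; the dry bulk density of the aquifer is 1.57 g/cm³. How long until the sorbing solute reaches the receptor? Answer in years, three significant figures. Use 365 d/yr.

K = 482 ft/d × 0.3048 = 146.9 m/d
q = Ki = 146.9 × 0.0012 = 0.1763 m/d
Average linear velocity = 0.1763 / 0.28 = 0.6296 m/d
Retardation R = 1 + ρ_b·K_d/n = 1 + 1.57×1.2/0.28 = 7.729
Contaminant velocity v_c = v/R = 0.6296/7.729 = 0.08147 m/d
t = L/v_c = 2270/0.08147 = 27860 d
   = 27860/365 = 76.3 yr

76.3 years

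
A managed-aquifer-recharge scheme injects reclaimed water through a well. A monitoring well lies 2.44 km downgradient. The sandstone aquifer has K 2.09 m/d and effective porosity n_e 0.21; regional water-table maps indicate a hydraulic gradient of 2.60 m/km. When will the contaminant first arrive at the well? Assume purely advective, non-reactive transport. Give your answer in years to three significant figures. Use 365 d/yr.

Specific discharge q = 2.09 × 0.0026 = 0.005434 m/d
Average linear velocity = 0.005434 / 0.21 = 0.02588 m/d
L = 2.44 km = 2440 m
t = L / v = 2440 / 0.02588 = 94300 d
   = 94300 / 365 = 258 yr

258 years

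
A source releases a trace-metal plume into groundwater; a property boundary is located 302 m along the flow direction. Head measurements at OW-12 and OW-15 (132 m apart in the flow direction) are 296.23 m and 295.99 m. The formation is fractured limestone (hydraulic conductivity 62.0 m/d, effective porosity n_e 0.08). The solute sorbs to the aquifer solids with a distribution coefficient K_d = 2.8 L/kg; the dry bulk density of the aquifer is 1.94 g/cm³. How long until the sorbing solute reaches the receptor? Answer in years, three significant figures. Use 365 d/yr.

Hydraulic gradient i = (296.23 − 295.99) / 132 = 0.24 / 132 = 0.001818
q = Ki = 62.0 × 0.001818 = 0.1127 m/d
v = Ki/n = 62.0·0.001818/0.08 = 1.409 m/d
Retardation R = 1 + ρ_b·K_d/n = 1 + 1.94×2.8/0.08 = 68.90
Contaminant velocity v_c = v/R = 1.409/68.90 = 0.02045 m/d
t = L/v_c = 302/0.02045 = 14770 d
   = 14770/365 = 40.5 yr

40.5 years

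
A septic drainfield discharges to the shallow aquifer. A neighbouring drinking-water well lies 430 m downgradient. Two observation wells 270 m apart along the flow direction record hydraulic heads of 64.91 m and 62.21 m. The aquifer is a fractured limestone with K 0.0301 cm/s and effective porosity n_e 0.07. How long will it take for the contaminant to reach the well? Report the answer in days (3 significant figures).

Hydraulic gradient i = (64.91 − 62.21) / 270 = 2.70 / 270 = 0.01000
K = 0.0301 cm/s × 864 = 26.01 m/d
Darcy flux q = K·i = 26.01 × 0.01000 = 0.2601 m/d
Average linear velocity = 0.2601 / 0.07 = 3.715 m/d
t = L / v = 430 / 3.715 = 115.7 d

116 days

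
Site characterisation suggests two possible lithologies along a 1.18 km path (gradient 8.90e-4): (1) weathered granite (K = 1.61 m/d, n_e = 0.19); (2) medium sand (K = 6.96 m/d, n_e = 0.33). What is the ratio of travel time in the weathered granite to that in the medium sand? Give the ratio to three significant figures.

2.49

Unit 1 (weathered granite): v = 1.61×8.9e-4/0.19 = 0.007542 m/d, t = 1180/0.007542 = 156500 d
Unit 2 (medium sand): v = 6.96×8.9e-4/0.33 = 0.01877 m/d, t = 1180/0.01877 = 62860 d
t(weathered granite) / t(medium sand) = 156500/62860 = 2.49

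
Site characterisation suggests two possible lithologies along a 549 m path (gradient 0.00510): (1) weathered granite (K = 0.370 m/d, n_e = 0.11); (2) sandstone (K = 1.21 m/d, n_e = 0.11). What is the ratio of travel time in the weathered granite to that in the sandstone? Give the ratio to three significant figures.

Unit 1 (weathered granite): v = 0.370×0.0051/0.11 = 0.01715 m/d, t = 549/0.01715 = 32000 d
Unit 2 (sandstone): v = 1.21×0.0051/0.11 = 0.05610 m/d, t = 549/0.05610 = 9786 d
t(weathered granite) / t(sandstone) = 32000/9786 = 3.27

3.27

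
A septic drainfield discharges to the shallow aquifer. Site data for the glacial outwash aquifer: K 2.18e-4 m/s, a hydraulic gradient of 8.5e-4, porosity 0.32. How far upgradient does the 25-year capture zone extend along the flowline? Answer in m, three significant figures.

K = 2.18e-4 m/s × 86400 s/d = 18.84 m/d
q = Ki = 18.84 × 8.5e-4 = 0.01601 m/d
v = Ki/n = 18.84·8.5e-4/0.32 = 0.05003 m/d
T = 25 yr × 365 = 9125 d
L = v × T = 0.05003 × 9125 = 456.5 m

457 m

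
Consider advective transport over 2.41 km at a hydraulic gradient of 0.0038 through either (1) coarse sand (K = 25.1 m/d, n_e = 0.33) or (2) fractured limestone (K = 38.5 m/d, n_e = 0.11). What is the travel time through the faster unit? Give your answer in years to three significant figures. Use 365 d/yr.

Unit 1 (coarse sand): v = 25.1×0.0038/0.33 = 0.2890 m/d, t = 2410/0.2890 = 8338 d
Unit 2 (fractured limestone): v = 38.5×0.0038/0.11 = 1.330 m/d, t = 2410/1.330 = 1812 d
Faster: 1812 d / 365 = 4.96 yr

4.96 years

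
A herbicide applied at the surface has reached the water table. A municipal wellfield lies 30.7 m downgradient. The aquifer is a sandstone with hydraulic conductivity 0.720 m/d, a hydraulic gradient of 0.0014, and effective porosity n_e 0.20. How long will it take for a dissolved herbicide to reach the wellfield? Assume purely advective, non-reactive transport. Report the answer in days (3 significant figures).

Darcy flux q = K·i = 0.720 × 0.0014 = 0.001008 m/d
Seepage velocity v = q / n = 0.001008 / 0.20 = 0.005040 m/d
t = L / v = 30.7 / 0.005040 = 6091 d

6090 days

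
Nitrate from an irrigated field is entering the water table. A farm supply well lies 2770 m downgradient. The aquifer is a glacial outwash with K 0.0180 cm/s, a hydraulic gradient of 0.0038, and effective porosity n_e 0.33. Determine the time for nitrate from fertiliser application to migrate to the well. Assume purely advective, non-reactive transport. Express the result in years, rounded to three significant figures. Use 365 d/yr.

42.4 years

K = 0.0180 cm/s × 864 = 15.55 m/d
q = Ki = 15.55 × 0.0038 = 0.05910 m/d
v = Ki/n = 15.55·0.0038/0.33 = 0.1791 m/d
t = L / v = 2770 / 0.1791 = 15470 d
   = 15470 / 365 = 42.4 yr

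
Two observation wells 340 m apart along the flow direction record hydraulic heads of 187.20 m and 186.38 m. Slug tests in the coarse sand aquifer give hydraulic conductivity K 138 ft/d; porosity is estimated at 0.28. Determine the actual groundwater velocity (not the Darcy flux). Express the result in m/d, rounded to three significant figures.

Hydraulic gradient i = (187.20 − 186.38) / 340 = 0.82 / 340 = 0.002412
K = 138 ft/d × 0.3048 = 42.06 m/d
q = Ki = 42.06 × 0.002412 = 0.1014 m/d
v = Ki/n = 42.06·0.002412/0.28 = 0.3623 m/d

0.362 m/d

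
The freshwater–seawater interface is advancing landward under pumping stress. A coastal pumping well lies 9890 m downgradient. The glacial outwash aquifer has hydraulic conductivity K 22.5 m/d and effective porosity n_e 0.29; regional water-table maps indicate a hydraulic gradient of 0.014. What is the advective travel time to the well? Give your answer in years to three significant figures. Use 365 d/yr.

Specific discharge q = 22.5 × 0.014 = 0.3150 m/d
Seepage velocity v = q / n = 0.3150 / 0.29 = 1.086 m/d
t = L / v = 9890 / 1.086 = 9105 d
   = 9105 / 365 = 24.9 yr

24.9 years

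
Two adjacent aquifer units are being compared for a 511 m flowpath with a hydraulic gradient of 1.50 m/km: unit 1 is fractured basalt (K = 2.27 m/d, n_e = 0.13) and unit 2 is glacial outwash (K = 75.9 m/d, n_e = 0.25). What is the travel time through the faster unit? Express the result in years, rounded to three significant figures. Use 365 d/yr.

Unit 1 (fractured basalt): v = 2.27×0.0015/0.13 = 0.02619 m/d, t = 511/0.02619 = 19510 d
Unit 2 (glacial outwash): v = 75.9×0.0015/0.25 = 0.4554 m/d, t = 511/0.4554 = 1122 d
Faster: 1122 d / 365 = 3.07 yr

3.07 years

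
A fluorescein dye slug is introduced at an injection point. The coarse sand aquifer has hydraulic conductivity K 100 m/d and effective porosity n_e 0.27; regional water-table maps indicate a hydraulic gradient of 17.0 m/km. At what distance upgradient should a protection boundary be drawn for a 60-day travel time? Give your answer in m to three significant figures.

Specific discharge q = 100 × 0.017 = 1.700 m/d
v_s = q/n_e = 1.700/0.27 = 6.296 m/d
L = v × T = 6.296 × 60 = 377.8 m

378 m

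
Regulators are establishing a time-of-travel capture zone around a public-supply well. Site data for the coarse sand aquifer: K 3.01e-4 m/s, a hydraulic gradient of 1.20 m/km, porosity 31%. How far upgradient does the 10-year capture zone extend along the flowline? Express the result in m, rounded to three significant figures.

K = 3.01e-4 m/s × 86400 s/d = 26.01 m/d
Specific discharge q = 26.01 × 0.0012 = 0.03121 m/d
v_s = q/n_e = 0.03121/0.31 = 0.1007 m/d
T = 10 yr × 365 = 3650 d
L = v × T = 0.1007 × 3650 = 367.4 m

367 m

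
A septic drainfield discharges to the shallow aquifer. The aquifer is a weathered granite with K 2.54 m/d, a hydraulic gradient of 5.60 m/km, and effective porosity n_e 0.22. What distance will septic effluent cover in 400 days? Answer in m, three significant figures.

q = Ki = 2.54 × 0.0056 = 0.01422 m/d
Seepage velocity v = q / n = 0.01422 / 0.22 = 0.06465 m/d
L = v × T = 0.06465 × 400 = 25.86 m

25.9 m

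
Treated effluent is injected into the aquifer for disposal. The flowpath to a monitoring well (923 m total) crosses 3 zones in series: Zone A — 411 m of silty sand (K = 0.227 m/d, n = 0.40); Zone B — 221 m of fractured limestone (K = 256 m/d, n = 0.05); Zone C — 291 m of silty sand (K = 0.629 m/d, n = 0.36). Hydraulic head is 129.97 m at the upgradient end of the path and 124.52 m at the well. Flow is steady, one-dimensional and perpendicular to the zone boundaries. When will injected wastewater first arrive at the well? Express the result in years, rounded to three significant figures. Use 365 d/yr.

Total head drop ΔH = 129.97 − 124.52 = 5.45 m
Steady 1-D flow in series ⇒ the Darcy flux q is identical in every zone and the zone head losses add (resistances L/K in series).
Σ(L/K) = 411/0.227 + 221/256 + 291/0.629 = 1811 + 0.8633 + 462.6 = 2274 d
q = ΔH / Σ(L/K) = 5.45 / 2274 = 0.002397 m/d (same in every zone)
Zone A: v = q/n = 0.002397/0.40 = 0.005991 m/d → t_A = 411/0.005991 = 68600 d
Zone B: v = q/n = 0.002397/0.05 = 0.04793 m/d → t_B = 221/0.04793 = 4611 d
Zone C: v = q/n = 0.002397/0.36 = 0.006657 m/d → t_C = 291/0.006657 = 43710 d
Total t = 68600 + 4611 + 43710 = 116900 d
   = 116900 / 365 = 320 yr

320 years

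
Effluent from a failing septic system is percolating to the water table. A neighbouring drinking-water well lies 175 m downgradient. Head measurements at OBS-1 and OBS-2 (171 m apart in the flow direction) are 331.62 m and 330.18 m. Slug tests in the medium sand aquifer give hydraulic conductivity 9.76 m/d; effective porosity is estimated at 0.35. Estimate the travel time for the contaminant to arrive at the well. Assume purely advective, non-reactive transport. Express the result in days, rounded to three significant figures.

745 days

Hydraulic gradient i = (331.62 − 330.18) / 171 = 1.44 / 171 = 0.008421
q = Ki = 9.76 × 0.008421 = 0.08219 m/d
Average linear velocity = 0.08219 / 0.35 = 0.2348 m/d
t = L / v = 175 / 0.2348 = 745.2 d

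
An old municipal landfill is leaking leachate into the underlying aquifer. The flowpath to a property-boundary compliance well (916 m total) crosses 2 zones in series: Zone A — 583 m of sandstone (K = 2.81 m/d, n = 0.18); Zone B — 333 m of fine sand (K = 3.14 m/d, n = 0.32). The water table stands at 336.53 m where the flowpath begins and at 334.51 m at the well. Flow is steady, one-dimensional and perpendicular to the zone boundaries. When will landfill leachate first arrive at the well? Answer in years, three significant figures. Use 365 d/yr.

89.9 years

Total head drop ΔH = 336.53 − 334.51 = 2.02 m
Continuity: the same q passes through each zone, so ΔH = q·Σ(L_j/K_j) — the zones act as resistances in series.
Σ(L/K) = 583/2.81 + 333/3.14 = 207.5 + 106.1 = 313.5 d
q = ΔH / Σ(L/K) = 2.02 / 313.5 = 0.006443 m/d (same in every zone)
Zone A: v = q/n = 0.006443/0.18 = 0.03579 m/d → t_A = 583/0.03579 = 16290 d
Zone B: v = q/n = 0.006443/0.32 = 0.02013 m/d → t_B = 333/0.02013 = 16540 d
Total t = 16290 + 16540 = 32830 d
   = 32830 / 365 = 89.9 yr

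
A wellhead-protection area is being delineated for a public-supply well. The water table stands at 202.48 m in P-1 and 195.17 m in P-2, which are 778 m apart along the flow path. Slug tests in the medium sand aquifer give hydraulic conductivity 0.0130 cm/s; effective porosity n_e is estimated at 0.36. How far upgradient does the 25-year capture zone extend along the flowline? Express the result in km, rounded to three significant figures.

2.68 km

Hydraulic gradient i = (202.48 − 195.17) / 778 = 7.31 / 778 = 0.009396
K = 0.0130 cm/s × 864 = 11.23 m/d
q = Ki = 11.23 × 0.009396 = 0.1055 m/d
Average linear velocity = 0.1055 / 0.36 = 0.2932 m/d
T = 25 yr × 365 = 9125 d
L = v × T = 0.2932 × 9125 = 2675 m
   = 2.68 km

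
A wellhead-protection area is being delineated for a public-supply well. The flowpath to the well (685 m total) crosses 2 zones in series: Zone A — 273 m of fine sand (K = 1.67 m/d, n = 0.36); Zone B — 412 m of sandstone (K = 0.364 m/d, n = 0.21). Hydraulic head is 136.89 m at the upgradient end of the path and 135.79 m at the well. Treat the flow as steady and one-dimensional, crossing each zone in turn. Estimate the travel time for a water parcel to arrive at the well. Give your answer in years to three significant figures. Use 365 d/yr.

596 years

Total head drop ΔH = 136.89 − 135.79 = 1.10 m
Continuity: the same q passes through each zone, so ΔH = q·Σ(L_j/K_j) — the zones act as resistances in series.
Σ(L/K) = 273/1.67 + 412/0.364 = 163.5 + 1132 = 1295 d
q = ΔH / Σ(L/K) = 1.10 / 1295 = 8.492e-4 m/d (same in every zone)
Zone A: v = q/n = 8.492e-4/0.36 = 0.002359 m/d → t_A = 273/0.002359 = 115700 d
Zone B: v = q/n = 8.492e-4/0.21 = 0.004044 m/d → t_B = 412/0.004044 = 101900 d
Total t = 115700 + 101900 = 217600 d
   = 217600 / 365 = 596 yr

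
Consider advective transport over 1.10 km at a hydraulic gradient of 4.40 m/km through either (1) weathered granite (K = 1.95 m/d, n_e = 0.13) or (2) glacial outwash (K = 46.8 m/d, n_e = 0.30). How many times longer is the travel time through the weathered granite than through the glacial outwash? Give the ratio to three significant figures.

Unit 1 (weathered granite): v = 1.95×0.0044/0.13 = 0.06600 m/d, t = 1100/0.06600 = 16670 d
Unit 2 (glacial outwash): v = 46.8×0.0044/0.30 = 0.6864 m/d, t = 1100/0.6864 = 1603 d
t(weathered granite) / t(glacial outwash) = 16670/1603 = 10.4

10.4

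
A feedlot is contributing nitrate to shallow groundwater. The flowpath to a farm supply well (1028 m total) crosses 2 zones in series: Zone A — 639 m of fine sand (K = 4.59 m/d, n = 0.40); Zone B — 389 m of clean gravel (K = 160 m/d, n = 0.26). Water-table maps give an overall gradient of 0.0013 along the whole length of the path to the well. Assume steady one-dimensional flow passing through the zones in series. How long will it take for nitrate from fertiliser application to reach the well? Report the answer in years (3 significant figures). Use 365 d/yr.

Steady 1-D flow in series ⇒ the Darcy flux q is identical in every zone and the zone head losses add (resistances L/K in series).
Σ(L/K) = 639/4.59 + 389/160 = 139.2 + 2.431 = 141.6 d
K_eq = L_total / Σ(L/K) = 1028 / 141.6 = 7.257 m/d
q = K_eq · i = 7.257 × 0.0013 = 0.009435 m/d (same in every zone)
Zone A: v = q/n = 0.009435/0.40 = 0.02359 m/d → t_A = 639/0.02359 = 27090 d
Zone B: v = q/n = 0.009435/0.26 = 0.03629 m/d → t_B = 389/0.03629 = 10720 d
Total t = 27090 + 10720 = 37810 d
   = 37810 / 365 = 104 yr

104 years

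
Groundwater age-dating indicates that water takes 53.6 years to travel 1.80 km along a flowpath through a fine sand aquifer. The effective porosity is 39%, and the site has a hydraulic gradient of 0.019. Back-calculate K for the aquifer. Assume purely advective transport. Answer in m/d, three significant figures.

1.89 m/d

t = 53.6 years = 19560 d
L = 1.80 km = 1800 m
v = L / t = 1800 / 19560 = 0.09201 m/d
K = v · n / i = 0.09201 × 0.39 / 0.019 = 1.89 m/d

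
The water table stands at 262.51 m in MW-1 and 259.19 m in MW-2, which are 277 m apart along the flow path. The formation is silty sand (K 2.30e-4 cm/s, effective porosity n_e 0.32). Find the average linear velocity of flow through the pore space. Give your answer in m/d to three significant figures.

Hydraulic gradient i = (262.51 − 259.19) / 277 = 3.32 / 277 = 0.01199
K = 2.30e-4 cm/s × 864 = 0.1987 m/d
Specific discharge q = 0.1987 × 0.01199 = 0.002382 m/d
Average linear velocity = 0.002382 / 0.32 = 0.007443 m/d

0.00744 m/d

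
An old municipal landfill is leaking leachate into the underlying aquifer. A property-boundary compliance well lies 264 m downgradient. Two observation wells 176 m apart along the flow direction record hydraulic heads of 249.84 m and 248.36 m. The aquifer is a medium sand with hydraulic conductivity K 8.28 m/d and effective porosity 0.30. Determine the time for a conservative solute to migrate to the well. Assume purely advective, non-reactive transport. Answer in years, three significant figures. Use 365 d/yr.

Hydraulic gradient i = (249.84 − 248.36) / 176 = 1.48 / 176 = 0.008409
q = Ki = 8.28 × 0.008409 = 0.06963 m/d
v_s = q/n_e = 0.06963/0.30 = 0.2321 m/d
t = L / v = 264 / 0.2321 = 1137 d
   = 1137 / 365 = 3.12 yr

3.12 years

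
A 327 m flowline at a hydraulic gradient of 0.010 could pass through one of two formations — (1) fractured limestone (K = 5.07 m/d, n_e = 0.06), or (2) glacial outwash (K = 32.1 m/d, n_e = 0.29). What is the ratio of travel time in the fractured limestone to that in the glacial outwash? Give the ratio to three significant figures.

1.31

Unit 1 (fractured limestone): v = 5.07×0.010/0.06 = 0.8450 m/d, t = 327/0.8450 = 387.0 d
Unit 2 (glacial outwash): v = 32.1×0.010/0.29 = 1.107 m/d, t = 327/1.107 = 295.4 d
t(fractured limestone) / t(glacial outwash) = 387.0/295.4 = 1.31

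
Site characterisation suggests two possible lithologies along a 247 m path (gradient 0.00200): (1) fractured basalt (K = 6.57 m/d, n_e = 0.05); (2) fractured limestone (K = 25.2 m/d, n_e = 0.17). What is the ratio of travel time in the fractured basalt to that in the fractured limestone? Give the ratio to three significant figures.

1.13

Unit 1 (fractured basalt): v = 6.57×0.0020/0.05 = 0.2628 m/d, t = 247/0.2628 = 939.9 d
Unit 2 (fractured limestone): v = 25.2×0.0020/0.17 = 0.2965 m/d, t = 247/0.2965 = 833.1 d
t(fractured basalt) / t(fractured limestone) = 939.9/833.1 = 1.13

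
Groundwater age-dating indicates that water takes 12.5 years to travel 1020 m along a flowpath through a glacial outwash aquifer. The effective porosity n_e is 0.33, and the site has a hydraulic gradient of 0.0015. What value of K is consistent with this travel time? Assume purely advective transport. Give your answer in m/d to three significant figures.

t = 12.5 years = 4563 d
v = L / t = 1020 / 4563 = 0.2236 m/d
K = v · n / i = 0.2236 × 0.33 / 0.0015 = 49.2 m/d

49.2 m/d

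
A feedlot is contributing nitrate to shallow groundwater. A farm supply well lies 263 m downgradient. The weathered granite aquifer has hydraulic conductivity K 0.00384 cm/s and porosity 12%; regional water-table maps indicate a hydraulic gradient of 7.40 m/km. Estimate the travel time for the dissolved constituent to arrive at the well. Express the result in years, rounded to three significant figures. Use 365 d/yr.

3.52 years

K = 0.00384 cm/s × 864 = 3.318 m/d
Specific discharge q = 3.318 × 0.0074 = 0.02455 m/d
v_s = q/n_e = 0.02455/0.12 = 0.2046 m/d
t = L / v = 263 / 0.2046 = 1285 d
   = 1285 / 365 = 3.52 yr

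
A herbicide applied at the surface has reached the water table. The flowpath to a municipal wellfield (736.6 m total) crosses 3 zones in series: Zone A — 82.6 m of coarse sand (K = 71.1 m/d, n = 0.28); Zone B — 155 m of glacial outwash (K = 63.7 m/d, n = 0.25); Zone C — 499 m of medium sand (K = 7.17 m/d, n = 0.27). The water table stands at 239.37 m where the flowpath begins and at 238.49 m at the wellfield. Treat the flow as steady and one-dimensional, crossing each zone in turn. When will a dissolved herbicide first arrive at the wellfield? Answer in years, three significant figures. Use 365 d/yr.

Total head drop ΔH = 239.37 − 238.49 = 0.88 m
Steady 1-D flow in series ⇒ the Darcy flux q is identical in every zone and the zone head losses add (resistances L/K in series).
Σ(L/K) = 82.6/71.1 + 155/63.7 + 499/7.17 = 1.162 + 2.433 + 69.60 = 73.19 d
q = ΔH / Σ(L/K) = 0.88 / 73.19 = 0.01202 m/d (same in every zone)
Zone A: v = q/n = 0.01202/0.28 = 0.04294 m/d → t_A = 82.6/0.04294 = 1924 d
Zone B: v = q/n = 0.01202/0.25 = 0.04809 m/d → t_B = 155/0.04809 = 3223 d
Zone C: v = q/n = 0.01202/0.27 = 0.04453 m/d → t_C = 499/0.04453 = 11210 d
Total t = 1924 + 3223 + 11210 = 16350 d
   = 16350 / 365 = 44.8 yr

44.8 years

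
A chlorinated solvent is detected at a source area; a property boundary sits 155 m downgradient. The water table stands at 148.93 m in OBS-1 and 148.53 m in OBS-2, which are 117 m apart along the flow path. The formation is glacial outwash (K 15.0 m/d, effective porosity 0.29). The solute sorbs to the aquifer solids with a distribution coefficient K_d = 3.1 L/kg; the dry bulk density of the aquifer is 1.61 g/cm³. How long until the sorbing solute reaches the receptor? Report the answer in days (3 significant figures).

Hydraulic gradient i = (148.93 − 148.53) / 117 = 0.40 / 117 = 0.003419
q = Ki = 15.0 × 0.003419 = 0.05128 m/d
Seepage velocity v = q / n = 0.05128 / 0.29 = 0.1768 m/d
Retardation R = 1 + ρ_b·K_d/n = 1 + 1.61×3.1/0.29 = 18.21
Contaminant velocity v_c = v/R = 0.1768/18.21 = 0.009711 m/d
t = L/v_c = 155/0.009711 = 15960 d

16000 days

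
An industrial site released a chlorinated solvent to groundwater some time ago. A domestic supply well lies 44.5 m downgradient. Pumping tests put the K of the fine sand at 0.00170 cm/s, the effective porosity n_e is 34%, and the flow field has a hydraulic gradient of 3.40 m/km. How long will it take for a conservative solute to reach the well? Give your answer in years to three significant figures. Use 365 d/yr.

8.30 years

K = 0.00170 cm/s × 864 = 1.469 m/d
Specific discharge q = 1.469 × 0.0034 = 0.004994 m/d
Average linear velocity = 0.004994 / 0.34 = 0.01469 m/d
t = L / v = 44.5 / 0.01469 = 3030 d
   = 3030 / 365 = 8.30 yr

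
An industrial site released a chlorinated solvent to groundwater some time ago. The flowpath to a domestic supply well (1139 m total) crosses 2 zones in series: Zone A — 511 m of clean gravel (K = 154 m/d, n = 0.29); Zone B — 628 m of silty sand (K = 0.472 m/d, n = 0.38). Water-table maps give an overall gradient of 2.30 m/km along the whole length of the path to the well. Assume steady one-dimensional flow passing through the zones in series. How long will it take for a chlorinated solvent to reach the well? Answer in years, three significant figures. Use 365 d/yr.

Steady 1-D flow in series ⇒ the Darcy flux q is identical in every zone and the zone head losses add (resistances L/K in series).
Σ(L/K) = 511/154 + 628/0.472 = 3.318 + 1331 = 1334 d
K_eq = L_total / Σ(L/K) = 1139 / 1334 = 0.8539 m/d
q = K_eq · i = 0.8539 × 0.0023 = 0.001964 m/d (same in every zone)
Zone A: v = q/n = 0.001964/0.29 = 0.006773 m/d → t_A = 511/0.006773 = 75450 d
Zone B: v = q/n = 0.001964/0.38 = 0.005169 m/d → t_B = 628/0.005169 = 121500 d
Total t = 75450 + 121500 = 197000 d
   = 197000 / 365 = 540 yr

540 years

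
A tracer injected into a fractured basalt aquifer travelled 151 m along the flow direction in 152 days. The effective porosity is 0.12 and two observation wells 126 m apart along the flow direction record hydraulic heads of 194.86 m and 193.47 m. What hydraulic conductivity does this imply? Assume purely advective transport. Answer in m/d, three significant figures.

Hydraulic gradient i = (194.86 − 193.47) / 126 = 1.39 / 126 = 0.01103
v = L / t = 151 / 152 = 0.9934 m/d
K = v · n / i = 0.9934 × 0.12 / 0.01103 = 10.8 m/d

10.8 m/d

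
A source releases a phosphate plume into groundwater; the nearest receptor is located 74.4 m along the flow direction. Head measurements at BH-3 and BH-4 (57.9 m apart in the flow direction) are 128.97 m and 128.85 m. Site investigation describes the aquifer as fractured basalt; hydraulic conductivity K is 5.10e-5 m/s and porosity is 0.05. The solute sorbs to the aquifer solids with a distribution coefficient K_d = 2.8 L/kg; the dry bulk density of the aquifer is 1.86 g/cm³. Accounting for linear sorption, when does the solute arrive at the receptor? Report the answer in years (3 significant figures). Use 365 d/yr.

Hydraulic gradient i = (128.97 − 128.85) / 57.9 = 0.12 / 57.9 = 0.002073
K = 5.10e-5 m/s × 86400 s/d = 4.406 m/d
Darcy flux q = K·i = 4.406 × 0.002073 = 0.009132 m/d
Seepage velocity v = q / n = 0.009132 / 0.05 = 0.1826 m/d
Retardation R = 1 + ρ_b·K_d/n = 1 + 1.86×2.8/0.05 = 105.2
Contaminant velocity v_c = v/R = 0.1826/105.2 = 0.001737 m/d
t = L/v_c = 74.4/0.001737 = 42840 d
   = 42840/365 = 117 yr

117 years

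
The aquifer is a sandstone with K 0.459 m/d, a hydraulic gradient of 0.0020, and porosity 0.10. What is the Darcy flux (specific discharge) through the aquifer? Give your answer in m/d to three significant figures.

Specific discharge q = 0.459 × 0.0020 = 9.180e-4 m/d

9.18e-4 m/d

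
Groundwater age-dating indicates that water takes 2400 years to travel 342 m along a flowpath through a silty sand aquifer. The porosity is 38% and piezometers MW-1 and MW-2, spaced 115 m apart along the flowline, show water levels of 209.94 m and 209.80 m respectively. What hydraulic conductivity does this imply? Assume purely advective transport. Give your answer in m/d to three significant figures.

0.122 m/d

Hydraulic gradient i = (209.94 − 209.80) / 115 = 0.14 / 115 = 0.001217
t = 2400 years = 876000 d
v = L / t = 342 / 876000 = 3.904e-4 m/d
K = v · n / i = 3.904e-4 × 0.38 / 0.001217 = 0.122 m/d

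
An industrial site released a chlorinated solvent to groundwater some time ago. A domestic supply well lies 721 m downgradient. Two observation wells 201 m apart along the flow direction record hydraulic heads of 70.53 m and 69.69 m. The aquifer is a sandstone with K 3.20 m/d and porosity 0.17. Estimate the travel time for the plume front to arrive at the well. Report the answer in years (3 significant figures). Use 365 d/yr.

25.1 years

Hydraulic gradient i = (70.53 − 69.69) / 201 = 0.84 / 201 = 0.004179
Specific discharge q = 3.20 × 0.004179 = 0.01337 m/d
Seepage velocity v = q / n = 0.01337 / 0.17 = 0.07867 m/d
t = L / v = 721 / 0.07867 = 9165 d
   = 9165 / 365 = 25.1 yr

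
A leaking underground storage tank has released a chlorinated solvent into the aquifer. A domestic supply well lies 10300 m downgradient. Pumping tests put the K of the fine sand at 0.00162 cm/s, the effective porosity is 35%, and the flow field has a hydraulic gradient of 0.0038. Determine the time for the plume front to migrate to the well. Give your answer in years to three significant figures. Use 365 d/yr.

1860 years

K = 0.00162 cm/s × 864 = 1.400 m/d
Specific discharge q = 1.400 × 0.0038 = 0.005319 m/d
Seepage velocity v = q / n = 0.005319 / 0.35 = 0.01520 m/d
t = L / v = 10300 / 0.01520 = 677800 d
   = 677800 / 365 = 1860 yr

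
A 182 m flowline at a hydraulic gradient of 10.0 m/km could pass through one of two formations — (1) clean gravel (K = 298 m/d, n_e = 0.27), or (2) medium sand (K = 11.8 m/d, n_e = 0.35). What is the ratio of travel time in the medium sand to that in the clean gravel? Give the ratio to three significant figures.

Unit 1 (clean gravel): v = 298×0.010/0.27 = 11.04 m/d, t = 182/11.04 = 16.49 d
Unit 2 (medium sand): v = 11.8×0.010/0.35 = 0.3371 m/d, t = 182/0.3371 = 539.8 d
t(medium sand) / t(clean gravel) = 539.8/16.49 = 32.7

32.7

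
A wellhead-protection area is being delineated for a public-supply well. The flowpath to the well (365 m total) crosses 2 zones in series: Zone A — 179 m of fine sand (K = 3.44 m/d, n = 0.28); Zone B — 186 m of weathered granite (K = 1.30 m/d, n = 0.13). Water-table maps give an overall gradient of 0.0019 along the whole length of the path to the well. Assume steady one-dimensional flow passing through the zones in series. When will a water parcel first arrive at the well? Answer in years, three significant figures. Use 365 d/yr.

57.3 years

For zones in series the flux q is common to all zones; the equivalent conductivity is the harmonic (thickness-weighted) mean, K_eq = L_total / Σ(L_j/K_j).
Σ(L/K) = 179/3.44 + 186/1.30 = 52.03 + 143.1 = 195.1 d
K_eq = L_total / Σ(L/K) = 365 / 195.1 = 1.871 m/d
q = K_eq · i = 1.871 × 0.0019 = 0.003554 m/d (same in every zone)
Zone A: v = q/n = 0.003554/0.28 = 0.01269 m/d → t_A = 179/0.01269 = 14100 d
Zone B: v = q/n = 0.003554/0.13 = 0.02734 m/d → t_B = 186/0.02734 = 6803 d
Total t = 14100 + 6803 = 20900 d
   = 20900 / 365 = 57.3 yr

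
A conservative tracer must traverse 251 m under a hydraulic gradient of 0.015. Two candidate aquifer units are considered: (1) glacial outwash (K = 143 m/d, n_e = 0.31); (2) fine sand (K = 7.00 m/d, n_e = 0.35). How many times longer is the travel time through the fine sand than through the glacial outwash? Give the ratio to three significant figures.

Unit 1 (glacial outwash): v = 143×0.015/0.31 = 6.919 m/d, t = 251/6.919 = 36.28 d
Unit 2 (fine sand): v = 7.00×0.015/0.35 = 0.3000 m/d, t = 251/0.3000 = 836.7 d
t(fine sand) / t(glacial outwash) = 836.7/36.28 = 23.1

23.1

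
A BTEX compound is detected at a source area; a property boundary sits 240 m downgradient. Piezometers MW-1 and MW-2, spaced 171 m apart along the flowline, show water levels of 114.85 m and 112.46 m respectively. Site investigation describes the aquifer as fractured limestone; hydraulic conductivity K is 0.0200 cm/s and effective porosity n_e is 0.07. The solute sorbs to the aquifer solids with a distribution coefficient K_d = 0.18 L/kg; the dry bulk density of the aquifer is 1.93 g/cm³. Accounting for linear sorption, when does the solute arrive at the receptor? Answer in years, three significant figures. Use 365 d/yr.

1.14 years

Hydraulic gradient i = (114.85 − 112.46) / 171 = 2.39 / 171 = 0.01398
K = 0.0200 cm/s × 864 = 17.28 m/d
Darcy flux q = K·i = 17.28 × 0.01398 = 0.2415 m/d
Seepage velocity v = q / n = 0.2415 / 0.07 = 3.450 m/d
Retardation R = 1 + ρ_b·K_d/n = 1 + 1.93×0.18/0.07 = 5.963
Contaminant velocity v_c = v/R = 3.450/5.963 = 0.5786 m/d
t = L/v_c = 240/0.5786 = 414.8 d
   = 414.8/365 = 1.14 yr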